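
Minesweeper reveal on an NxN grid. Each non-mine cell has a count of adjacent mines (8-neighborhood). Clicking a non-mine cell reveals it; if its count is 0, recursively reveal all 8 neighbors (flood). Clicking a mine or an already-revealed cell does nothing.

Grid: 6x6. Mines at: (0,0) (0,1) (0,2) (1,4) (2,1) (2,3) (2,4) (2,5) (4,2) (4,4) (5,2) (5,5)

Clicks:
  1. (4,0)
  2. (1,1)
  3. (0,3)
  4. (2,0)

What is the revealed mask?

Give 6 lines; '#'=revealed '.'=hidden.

Answer: ...#..
.#....
#.....
##....
##....
##....

Derivation:
Click 1 (4,0) count=0: revealed 6 new [(3,0) (3,1) (4,0) (4,1) (5,0) (5,1)] -> total=6
Click 2 (1,1) count=4: revealed 1 new [(1,1)] -> total=7
Click 3 (0,3) count=2: revealed 1 new [(0,3)] -> total=8
Click 4 (2,0) count=1: revealed 1 new [(2,0)] -> total=9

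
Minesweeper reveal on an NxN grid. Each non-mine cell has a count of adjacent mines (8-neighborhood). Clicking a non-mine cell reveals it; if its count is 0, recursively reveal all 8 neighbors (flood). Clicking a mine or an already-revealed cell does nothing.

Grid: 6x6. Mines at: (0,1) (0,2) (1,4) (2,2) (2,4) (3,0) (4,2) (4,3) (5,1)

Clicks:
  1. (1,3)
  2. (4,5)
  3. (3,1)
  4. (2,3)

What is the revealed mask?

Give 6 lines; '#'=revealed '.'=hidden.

Click 1 (1,3) count=4: revealed 1 new [(1,3)] -> total=1
Click 2 (4,5) count=0: revealed 6 new [(3,4) (3,5) (4,4) (4,5) (5,4) (5,5)] -> total=7
Click 3 (3,1) count=3: revealed 1 new [(3,1)] -> total=8
Click 4 (2,3) count=3: revealed 1 new [(2,3)] -> total=9

Answer: ......
...#..
...#..
.#..##
....##
....##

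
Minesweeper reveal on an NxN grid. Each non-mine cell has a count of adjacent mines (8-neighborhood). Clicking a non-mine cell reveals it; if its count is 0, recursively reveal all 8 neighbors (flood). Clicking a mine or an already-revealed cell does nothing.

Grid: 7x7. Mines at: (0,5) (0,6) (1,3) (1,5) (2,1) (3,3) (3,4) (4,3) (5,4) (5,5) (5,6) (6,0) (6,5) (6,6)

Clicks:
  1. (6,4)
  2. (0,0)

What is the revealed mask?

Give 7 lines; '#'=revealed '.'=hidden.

Click 1 (6,4) count=3: revealed 1 new [(6,4)] -> total=1
Click 2 (0,0) count=0: revealed 6 new [(0,0) (0,1) (0,2) (1,0) (1,1) (1,2)] -> total=7

Answer: ###....
###....
.......
.......
.......
.......
....#..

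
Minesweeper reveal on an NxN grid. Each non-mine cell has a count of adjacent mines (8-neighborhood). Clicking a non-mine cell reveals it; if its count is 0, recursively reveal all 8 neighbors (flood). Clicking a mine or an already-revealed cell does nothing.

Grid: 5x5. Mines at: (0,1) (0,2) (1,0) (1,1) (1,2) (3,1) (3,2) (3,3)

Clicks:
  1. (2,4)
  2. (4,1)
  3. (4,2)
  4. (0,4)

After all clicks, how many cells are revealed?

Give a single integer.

Answer: 8

Derivation:
Click 1 (2,4) count=1: revealed 1 new [(2,4)] -> total=1
Click 2 (4,1) count=2: revealed 1 new [(4,1)] -> total=2
Click 3 (4,2) count=3: revealed 1 new [(4,2)] -> total=3
Click 4 (0,4) count=0: revealed 5 new [(0,3) (0,4) (1,3) (1,4) (2,3)] -> total=8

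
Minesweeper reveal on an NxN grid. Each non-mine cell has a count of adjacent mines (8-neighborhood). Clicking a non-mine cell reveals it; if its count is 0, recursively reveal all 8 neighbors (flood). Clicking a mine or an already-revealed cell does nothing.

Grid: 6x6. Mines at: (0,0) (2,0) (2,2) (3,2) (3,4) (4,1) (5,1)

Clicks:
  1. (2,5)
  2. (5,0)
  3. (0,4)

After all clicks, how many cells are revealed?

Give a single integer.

Answer: 14

Derivation:
Click 1 (2,5) count=1: revealed 1 new [(2,5)] -> total=1
Click 2 (5,0) count=2: revealed 1 new [(5,0)] -> total=2
Click 3 (0,4) count=0: revealed 12 new [(0,1) (0,2) (0,3) (0,4) (0,5) (1,1) (1,2) (1,3) (1,4) (1,5) (2,3) (2,4)] -> total=14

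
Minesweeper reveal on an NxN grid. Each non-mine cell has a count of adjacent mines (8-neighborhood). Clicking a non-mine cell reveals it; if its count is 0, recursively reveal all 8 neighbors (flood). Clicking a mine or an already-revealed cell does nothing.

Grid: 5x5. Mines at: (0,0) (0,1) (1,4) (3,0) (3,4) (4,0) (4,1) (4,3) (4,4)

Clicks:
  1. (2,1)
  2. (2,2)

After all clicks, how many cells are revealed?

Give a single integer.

Click 1 (2,1) count=1: revealed 1 new [(2,1)] -> total=1
Click 2 (2,2) count=0: revealed 8 new [(1,1) (1,2) (1,3) (2,2) (2,3) (3,1) (3,2) (3,3)] -> total=9

Answer: 9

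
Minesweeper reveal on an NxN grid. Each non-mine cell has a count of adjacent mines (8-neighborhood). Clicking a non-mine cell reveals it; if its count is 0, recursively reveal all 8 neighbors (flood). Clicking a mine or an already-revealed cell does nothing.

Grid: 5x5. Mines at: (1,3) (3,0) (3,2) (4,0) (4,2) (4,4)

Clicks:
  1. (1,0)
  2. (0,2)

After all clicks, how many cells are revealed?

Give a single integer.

Answer: 9

Derivation:
Click 1 (1,0) count=0: revealed 9 new [(0,0) (0,1) (0,2) (1,0) (1,1) (1,2) (2,0) (2,1) (2,2)] -> total=9
Click 2 (0,2) count=1: revealed 0 new [(none)] -> total=9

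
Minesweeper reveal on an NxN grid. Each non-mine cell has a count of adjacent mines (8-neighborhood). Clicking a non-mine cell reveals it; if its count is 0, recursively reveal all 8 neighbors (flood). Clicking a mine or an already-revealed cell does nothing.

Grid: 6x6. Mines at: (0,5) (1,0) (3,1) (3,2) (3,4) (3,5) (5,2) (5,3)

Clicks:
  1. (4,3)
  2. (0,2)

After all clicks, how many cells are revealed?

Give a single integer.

Answer: 13

Derivation:
Click 1 (4,3) count=4: revealed 1 new [(4,3)] -> total=1
Click 2 (0,2) count=0: revealed 12 new [(0,1) (0,2) (0,3) (0,4) (1,1) (1,2) (1,3) (1,4) (2,1) (2,2) (2,3) (2,4)] -> total=13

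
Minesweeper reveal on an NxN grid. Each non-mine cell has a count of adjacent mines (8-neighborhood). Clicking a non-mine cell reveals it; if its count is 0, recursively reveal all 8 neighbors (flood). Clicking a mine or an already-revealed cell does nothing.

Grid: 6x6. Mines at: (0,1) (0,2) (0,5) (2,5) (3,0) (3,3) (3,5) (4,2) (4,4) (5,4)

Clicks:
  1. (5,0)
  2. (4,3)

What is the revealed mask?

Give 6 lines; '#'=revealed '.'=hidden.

Click 1 (5,0) count=0: revealed 4 new [(4,0) (4,1) (5,0) (5,1)] -> total=4
Click 2 (4,3) count=4: revealed 1 new [(4,3)] -> total=5

Answer: ......
......
......
......
##.#..
##....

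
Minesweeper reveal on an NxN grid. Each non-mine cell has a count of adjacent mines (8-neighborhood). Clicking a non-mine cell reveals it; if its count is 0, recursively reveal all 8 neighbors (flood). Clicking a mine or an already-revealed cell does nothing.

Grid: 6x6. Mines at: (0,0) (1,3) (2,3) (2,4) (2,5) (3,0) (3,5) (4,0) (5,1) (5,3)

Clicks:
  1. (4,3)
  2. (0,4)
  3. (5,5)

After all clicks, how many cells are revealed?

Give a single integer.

Answer: 6

Derivation:
Click 1 (4,3) count=1: revealed 1 new [(4,3)] -> total=1
Click 2 (0,4) count=1: revealed 1 new [(0,4)] -> total=2
Click 3 (5,5) count=0: revealed 4 new [(4,4) (4,5) (5,4) (5,5)] -> total=6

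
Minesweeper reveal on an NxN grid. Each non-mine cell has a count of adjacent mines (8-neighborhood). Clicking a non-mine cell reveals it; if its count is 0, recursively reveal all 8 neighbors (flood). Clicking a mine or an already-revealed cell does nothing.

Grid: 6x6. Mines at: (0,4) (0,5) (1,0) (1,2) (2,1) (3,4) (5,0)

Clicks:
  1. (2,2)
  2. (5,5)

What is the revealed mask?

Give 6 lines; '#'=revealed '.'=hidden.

Answer: ......
......
..#...
.###..
.#####
.#####

Derivation:
Click 1 (2,2) count=2: revealed 1 new [(2,2)] -> total=1
Click 2 (5,5) count=0: revealed 13 new [(3,1) (3,2) (3,3) (4,1) (4,2) (4,3) (4,4) (4,5) (5,1) (5,2) (5,3) (5,4) (5,5)] -> total=14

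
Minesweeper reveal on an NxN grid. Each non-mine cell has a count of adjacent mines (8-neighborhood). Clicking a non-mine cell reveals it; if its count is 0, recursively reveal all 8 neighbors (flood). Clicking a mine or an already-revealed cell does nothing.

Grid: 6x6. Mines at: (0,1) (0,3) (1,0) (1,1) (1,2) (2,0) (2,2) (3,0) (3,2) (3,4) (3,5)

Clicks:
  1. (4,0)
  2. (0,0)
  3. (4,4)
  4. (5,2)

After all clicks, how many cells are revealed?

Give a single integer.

Click 1 (4,0) count=1: revealed 1 new [(4,0)] -> total=1
Click 2 (0,0) count=3: revealed 1 new [(0,0)] -> total=2
Click 3 (4,4) count=2: revealed 1 new [(4,4)] -> total=3
Click 4 (5,2) count=0: revealed 10 new [(4,1) (4,2) (4,3) (4,5) (5,0) (5,1) (5,2) (5,3) (5,4) (5,5)] -> total=13

Answer: 13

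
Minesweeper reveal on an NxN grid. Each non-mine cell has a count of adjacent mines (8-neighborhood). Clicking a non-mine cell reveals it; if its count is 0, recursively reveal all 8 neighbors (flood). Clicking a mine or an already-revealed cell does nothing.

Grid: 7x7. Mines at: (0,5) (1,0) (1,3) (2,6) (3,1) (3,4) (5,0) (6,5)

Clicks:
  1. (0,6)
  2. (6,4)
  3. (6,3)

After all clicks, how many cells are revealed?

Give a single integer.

Answer: 13

Derivation:
Click 1 (0,6) count=1: revealed 1 new [(0,6)] -> total=1
Click 2 (6,4) count=1: revealed 1 new [(6,4)] -> total=2
Click 3 (6,3) count=0: revealed 11 new [(4,1) (4,2) (4,3) (4,4) (5,1) (5,2) (5,3) (5,4) (6,1) (6,2) (6,3)] -> total=13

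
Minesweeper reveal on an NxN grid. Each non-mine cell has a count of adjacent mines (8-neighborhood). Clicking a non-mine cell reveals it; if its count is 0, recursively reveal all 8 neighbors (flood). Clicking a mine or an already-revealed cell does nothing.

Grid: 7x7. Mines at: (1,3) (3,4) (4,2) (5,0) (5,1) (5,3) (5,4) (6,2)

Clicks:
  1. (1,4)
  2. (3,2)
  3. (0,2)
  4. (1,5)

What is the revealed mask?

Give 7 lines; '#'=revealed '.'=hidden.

Click 1 (1,4) count=1: revealed 1 new [(1,4)] -> total=1
Click 2 (3,2) count=1: revealed 1 new [(3,2)] -> total=2
Click 3 (0,2) count=1: revealed 1 new [(0,2)] -> total=3
Click 4 (1,5) count=0: revealed 16 new [(0,4) (0,5) (0,6) (1,5) (1,6) (2,4) (2,5) (2,6) (3,5) (3,6) (4,5) (4,6) (5,5) (5,6) (6,5) (6,6)] -> total=19

Answer: ..#.###
....###
....###
..#..##
.....##
.....##
.....##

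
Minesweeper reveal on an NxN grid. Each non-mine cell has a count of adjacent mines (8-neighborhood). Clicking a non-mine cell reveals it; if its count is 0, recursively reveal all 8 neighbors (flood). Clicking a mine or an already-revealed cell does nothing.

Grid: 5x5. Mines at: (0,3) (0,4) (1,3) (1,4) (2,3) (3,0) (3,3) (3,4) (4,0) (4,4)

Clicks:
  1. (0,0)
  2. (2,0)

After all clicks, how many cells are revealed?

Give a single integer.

Answer: 9

Derivation:
Click 1 (0,0) count=0: revealed 9 new [(0,0) (0,1) (0,2) (1,0) (1,1) (1,2) (2,0) (2,1) (2,2)] -> total=9
Click 2 (2,0) count=1: revealed 0 new [(none)] -> total=9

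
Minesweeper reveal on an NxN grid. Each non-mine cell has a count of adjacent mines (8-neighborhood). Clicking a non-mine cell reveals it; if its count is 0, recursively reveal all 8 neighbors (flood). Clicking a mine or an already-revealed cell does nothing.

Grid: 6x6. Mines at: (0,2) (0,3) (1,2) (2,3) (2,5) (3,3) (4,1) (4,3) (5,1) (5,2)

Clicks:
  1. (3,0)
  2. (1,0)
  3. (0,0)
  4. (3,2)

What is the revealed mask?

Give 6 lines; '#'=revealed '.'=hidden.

Click 1 (3,0) count=1: revealed 1 new [(3,0)] -> total=1
Click 2 (1,0) count=0: revealed 7 new [(0,0) (0,1) (1,0) (1,1) (2,0) (2,1) (3,1)] -> total=8
Click 3 (0,0) count=0: revealed 0 new [(none)] -> total=8
Click 4 (3,2) count=4: revealed 1 new [(3,2)] -> total=9

Answer: ##....
##....
##....
###...
......
......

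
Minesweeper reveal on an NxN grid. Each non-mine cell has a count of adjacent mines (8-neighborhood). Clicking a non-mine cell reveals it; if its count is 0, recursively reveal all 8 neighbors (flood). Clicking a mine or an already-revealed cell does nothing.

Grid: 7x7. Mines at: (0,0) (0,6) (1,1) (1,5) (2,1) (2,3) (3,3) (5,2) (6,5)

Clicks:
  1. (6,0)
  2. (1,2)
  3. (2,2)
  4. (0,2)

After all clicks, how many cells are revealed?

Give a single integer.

Click 1 (6,0) count=0: revealed 8 new [(3,0) (3,1) (4,0) (4,1) (5,0) (5,1) (6,0) (6,1)] -> total=8
Click 2 (1,2) count=3: revealed 1 new [(1,2)] -> total=9
Click 3 (2,2) count=4: revealed 1 new [(2,2)] -> total=10
Click 4 (0,2) count=1: revealed 1 new [(0,2)] -> total=11

Answer: 11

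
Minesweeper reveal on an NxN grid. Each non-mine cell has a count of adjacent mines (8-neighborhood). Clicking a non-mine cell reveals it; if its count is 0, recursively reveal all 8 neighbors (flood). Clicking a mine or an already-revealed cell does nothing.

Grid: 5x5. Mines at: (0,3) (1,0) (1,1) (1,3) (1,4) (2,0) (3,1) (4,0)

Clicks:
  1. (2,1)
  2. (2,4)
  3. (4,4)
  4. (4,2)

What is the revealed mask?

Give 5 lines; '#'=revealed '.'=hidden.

Answer: .....
.....
.####
..###
..###

Derivation:
Click 1 (2,1) count=4: revealed 1 new [(2,1)] -> total=1
Click 2 (2,4) count=2: revealed 1 new [(2,4)] -> total=2
Click 3 (4,4) count=0: revealed 8 new [(2,2) (2,3) (3,2) (3,3) (3,4) (4,2) (4,3) (4,4)] -> total=10
Click 4 (4,2) count=1: revealed 0 new [(none)] -> total=10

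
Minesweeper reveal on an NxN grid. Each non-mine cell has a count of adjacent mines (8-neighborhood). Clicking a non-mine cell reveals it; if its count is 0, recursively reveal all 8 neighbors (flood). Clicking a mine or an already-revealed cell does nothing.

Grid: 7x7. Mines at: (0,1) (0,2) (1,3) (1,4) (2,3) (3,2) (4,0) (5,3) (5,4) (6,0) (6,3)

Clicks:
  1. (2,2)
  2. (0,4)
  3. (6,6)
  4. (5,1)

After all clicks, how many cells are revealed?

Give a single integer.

Click 1 (2,2) count=3: revealed 1 new [(2,2)] -> total=1
Click 2 (0,4) count=2: revealed 1 new [(0,4)] -> total=2
Click 3 (6,6) count=0: revealed 17 new [(0,5) (0,6) (1,5) (1,6) (2,4) (2,5) (2,6) (3,4) (3,5) (3,6) (4,4) (4,5) (4,6) (5,5) (5,6) (6,5) (6,6)] -> total=19
Click 4 (5,1) count=2: revealed 1 new [(5,1)] -> total=20

Answer: 20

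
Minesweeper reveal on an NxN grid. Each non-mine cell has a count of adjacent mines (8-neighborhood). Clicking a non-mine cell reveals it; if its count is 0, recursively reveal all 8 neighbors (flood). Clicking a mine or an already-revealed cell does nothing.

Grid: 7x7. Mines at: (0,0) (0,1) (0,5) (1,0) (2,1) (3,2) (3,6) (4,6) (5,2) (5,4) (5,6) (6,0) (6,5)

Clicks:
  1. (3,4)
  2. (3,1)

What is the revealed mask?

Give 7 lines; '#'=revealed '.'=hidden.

Click 1 (3,4) count=0: revealed 17 new [(0,2) (0,3) (0,4) (1,2) (1,3) (1,4) (1,5) (2,2) (2,3) (2,4) (2,5) (3,3) (3,4) (3,5) (4,3) (4,4) (4,5)] -> total=17
Click 2 (3,1) count=2: revealed 1 new [(3,1)] -> total=18

Answer: ..###..
..####.
..####.
.#.###.
...###.
.......
.......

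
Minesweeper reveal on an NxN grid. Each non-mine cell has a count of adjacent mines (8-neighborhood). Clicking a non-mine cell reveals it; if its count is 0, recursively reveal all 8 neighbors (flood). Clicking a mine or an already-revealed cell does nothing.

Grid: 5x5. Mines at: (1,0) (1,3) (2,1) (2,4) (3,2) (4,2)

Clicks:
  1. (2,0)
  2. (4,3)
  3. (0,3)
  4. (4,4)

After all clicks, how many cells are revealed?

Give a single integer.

Click 1 (2,0) count=2: revealed 1 new [(2,0)] -> total=1
Click 2 (4,3) count=2: revealed 1 new [(4,3)] -> total=2
Click 3 (0,3) count=1: revealed 1 new [(0,3)] -> total=3
Click 4 (4,4) count=0: revealed 3 new [(3,3) (3,4) (4,4)] -> total=6

Answer: 6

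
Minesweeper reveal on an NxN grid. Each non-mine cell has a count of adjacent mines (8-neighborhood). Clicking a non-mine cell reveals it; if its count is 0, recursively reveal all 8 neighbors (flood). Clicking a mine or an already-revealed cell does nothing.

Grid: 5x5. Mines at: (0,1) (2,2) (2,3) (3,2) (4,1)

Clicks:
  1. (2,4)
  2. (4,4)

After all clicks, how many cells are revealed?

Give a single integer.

Click 1 (2,4) count=1: revealed 1 new [(2,4)] -> total=1
Click 2 (4,4) count=0: revealed 4 new [(3,3) (3,4) (4,3) (4,4)] -> total=5

Answer: 5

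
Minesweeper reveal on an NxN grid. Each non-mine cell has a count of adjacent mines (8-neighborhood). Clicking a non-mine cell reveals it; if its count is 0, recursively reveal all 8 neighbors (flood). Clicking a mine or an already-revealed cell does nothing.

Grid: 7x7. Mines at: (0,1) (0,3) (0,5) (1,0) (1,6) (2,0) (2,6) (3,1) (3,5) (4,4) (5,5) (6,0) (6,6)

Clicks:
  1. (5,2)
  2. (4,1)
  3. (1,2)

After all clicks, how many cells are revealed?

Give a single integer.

Click 1 (5,2) count=0: revealed 11 new [(4,1) (4,2) (4,3) (5,1) (5,2) (5,3) (5,4) (6,1) (6,2) (6,3) (6,4)] -> total=11
Click 2 (4,1) count=1: revealed 0 new [(none)] -> total=11
Click 3 (1,2) count=2: revealed 1 new [(1,2)] -> total=12

Answer: 12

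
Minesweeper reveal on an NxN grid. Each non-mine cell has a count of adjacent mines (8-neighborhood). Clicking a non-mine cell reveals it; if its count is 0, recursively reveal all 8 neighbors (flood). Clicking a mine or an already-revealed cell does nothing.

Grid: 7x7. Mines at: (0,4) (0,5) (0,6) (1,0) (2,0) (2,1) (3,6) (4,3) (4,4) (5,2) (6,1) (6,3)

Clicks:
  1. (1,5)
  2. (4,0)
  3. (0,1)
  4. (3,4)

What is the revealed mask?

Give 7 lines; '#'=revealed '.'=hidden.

Click 1 (1,5) count=3: revealed 1 new [(1,5)] -> total=1
Click 2 (4,0) count=0: revealed 6 new [(3,0) (3,1) (4,0) (4,1) (5,0) (5,1)] -> total=7
Click 3 (0,1) count=1: revealed 1 new [(0,1)] -> total=8
Click 4 (3,4) count=2: revealed 1 new [(3,4)] -> total=9

Answer: .#.....
.....#.
.......
##..#..
##.....
##.....
.......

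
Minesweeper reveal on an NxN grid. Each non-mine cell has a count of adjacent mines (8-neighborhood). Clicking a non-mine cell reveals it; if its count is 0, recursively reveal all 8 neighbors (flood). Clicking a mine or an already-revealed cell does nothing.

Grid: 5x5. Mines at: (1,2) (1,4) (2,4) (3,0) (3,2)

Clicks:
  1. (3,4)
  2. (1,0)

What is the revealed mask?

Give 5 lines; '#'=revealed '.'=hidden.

Click 1 (3,4) count=1: revealed 1 new [(3,4)] -> total=1
Click 2 (1,0) count=0: revealed 6 new [(0,0) (0,1) (1,0) (1,1) (2,0) (2,1)] -> total=7

Answer: ##...
##...
##...
....#
.....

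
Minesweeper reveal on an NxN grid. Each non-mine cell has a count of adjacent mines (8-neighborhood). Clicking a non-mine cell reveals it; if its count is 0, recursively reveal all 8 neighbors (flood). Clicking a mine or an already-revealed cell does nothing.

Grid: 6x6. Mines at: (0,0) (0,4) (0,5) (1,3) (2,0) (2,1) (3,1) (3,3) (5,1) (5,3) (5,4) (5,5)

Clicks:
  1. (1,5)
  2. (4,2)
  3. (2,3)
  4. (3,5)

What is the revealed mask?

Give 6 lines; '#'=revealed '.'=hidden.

Answer: ......
....##
...###
....##
..#.##
......

Derivation:
Click 1 (1,5) count=2: revealed 1 new [(1,5)] -> total=1
Click 2 (4,2) count=4: revealed 1 new [(4,2)] -> total=2
Click 3 (2,3) count=2: revealed 1 new [(2,3)] -> total=3
Click 4 (3,5) count=0: revealed 7 new [(1,4) (2,4) (2,5) (3,4) (3,5) (4,4) (4,5)] -> total=10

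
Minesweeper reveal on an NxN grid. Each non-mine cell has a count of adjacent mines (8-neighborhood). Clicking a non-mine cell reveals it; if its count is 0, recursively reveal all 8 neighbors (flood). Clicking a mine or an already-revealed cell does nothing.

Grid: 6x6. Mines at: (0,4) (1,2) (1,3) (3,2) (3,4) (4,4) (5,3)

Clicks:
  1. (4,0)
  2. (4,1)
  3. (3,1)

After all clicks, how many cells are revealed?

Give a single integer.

Answer: 14

Derivation:
Click 1 (4,0) count=0: revealed 14 new [(0,0) (0,1) (1,0) (1,1) (2,0) (2,1) (3,0) (3,1) (4,0) (4,1) (4,2) (5,0) (5,1) (5,2)] -> total=14
Click 2 (4,1) count=1: revealed 0 new [(none)] -> total=14
Click 3 (3,1) count=1: revealed 0 new [(none)] -> total=14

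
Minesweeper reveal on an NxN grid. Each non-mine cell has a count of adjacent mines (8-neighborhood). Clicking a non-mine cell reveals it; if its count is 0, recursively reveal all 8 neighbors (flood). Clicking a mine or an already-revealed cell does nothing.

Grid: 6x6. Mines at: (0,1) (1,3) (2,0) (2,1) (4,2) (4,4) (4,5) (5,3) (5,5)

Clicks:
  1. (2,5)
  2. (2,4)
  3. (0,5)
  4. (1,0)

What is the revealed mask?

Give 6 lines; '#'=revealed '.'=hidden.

Answer: ....##
#...##
....##
....##
......
......

Derivation:
Click 1 (2,5) count=0: revealed 8 new [(0,4) (0,5) (1,4) (1,5) (2,4) (2,5) (3,4) (3,5)] -> total=8
Click 2 (2,4) count=1: revealed 0 new [(none)] -> total=8
Click 3 (0,5) count=0: revealed 0 new [(none)] -> total=8
Click 4 (1,0) count=3: revealed 1 new [(1,0)] -> total=9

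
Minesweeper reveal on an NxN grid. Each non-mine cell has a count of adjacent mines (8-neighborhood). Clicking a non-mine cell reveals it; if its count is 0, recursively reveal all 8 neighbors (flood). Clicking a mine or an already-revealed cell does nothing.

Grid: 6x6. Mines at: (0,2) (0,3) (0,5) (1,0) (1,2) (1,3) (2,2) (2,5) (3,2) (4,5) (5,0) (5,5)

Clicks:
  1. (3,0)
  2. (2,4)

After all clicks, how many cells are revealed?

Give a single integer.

Click 1 (3,0) count=0: revealed 6 new [(2,0) (2,1) (3,0) (3,1) (4,0) (4,1)] -> total=6
Click 2 (2,4) count=2: revealed 1 new [(2,4)] -> total=7

Answer: 7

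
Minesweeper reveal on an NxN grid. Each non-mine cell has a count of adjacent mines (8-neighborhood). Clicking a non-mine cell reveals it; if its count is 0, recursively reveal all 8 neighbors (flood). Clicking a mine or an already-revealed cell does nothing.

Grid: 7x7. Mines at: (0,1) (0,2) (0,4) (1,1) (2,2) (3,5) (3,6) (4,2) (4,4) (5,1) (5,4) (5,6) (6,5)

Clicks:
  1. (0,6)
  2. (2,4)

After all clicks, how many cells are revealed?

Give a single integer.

Click 1 (0,6) count=0: revealed 6 new [(0,5) (0,6) (1,5) (1,6) (2,5) (2,6)] -> total=6
Click 2 (2,4) count=1: revealed 1 new [(2,4)] -> total=7

Answer: 7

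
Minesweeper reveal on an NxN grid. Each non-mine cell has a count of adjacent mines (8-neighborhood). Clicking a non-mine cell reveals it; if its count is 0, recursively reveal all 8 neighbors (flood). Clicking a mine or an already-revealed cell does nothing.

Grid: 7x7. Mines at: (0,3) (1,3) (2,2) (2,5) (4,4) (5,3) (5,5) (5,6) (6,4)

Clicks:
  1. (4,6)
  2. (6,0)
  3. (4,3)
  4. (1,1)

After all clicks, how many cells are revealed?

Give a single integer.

Click 1 (4,6) count=2: revealed 1 new [(4,6)] -> total=1
Click 2 (6,0) count=0: revealed 20 new [(0,0) (0,1) (0,2) (1,0) (1,1) (1,2) (2,0) (2,1) (3,0) (3,1) (3,2) (4,0) (4,1) (4,2) (5,0) (5,1) (5,2) (6,0) (6,1) (6,2)] -> total=21
Click 3 (4,3) count=2: revealed 1 new [(4,3)] -> total=22
Click 4 (1,1) count=1: revealed 0 new [(none)] -> total=22

Answer: 22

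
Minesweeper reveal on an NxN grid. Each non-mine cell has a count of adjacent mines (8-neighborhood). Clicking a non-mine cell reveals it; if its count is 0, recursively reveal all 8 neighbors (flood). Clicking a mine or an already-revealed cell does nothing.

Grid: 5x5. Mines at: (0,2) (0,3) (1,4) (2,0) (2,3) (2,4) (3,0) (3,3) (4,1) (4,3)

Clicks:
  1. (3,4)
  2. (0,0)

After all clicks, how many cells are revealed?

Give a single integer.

Click 1 (3,4) count=4: revealed 1 new [(3,4)] -> total=1
Click 2 (0,0) count=0: revealed 4 new [(0,0) (0,1) (1,0) (1,1)] -> total=5

Answer: 5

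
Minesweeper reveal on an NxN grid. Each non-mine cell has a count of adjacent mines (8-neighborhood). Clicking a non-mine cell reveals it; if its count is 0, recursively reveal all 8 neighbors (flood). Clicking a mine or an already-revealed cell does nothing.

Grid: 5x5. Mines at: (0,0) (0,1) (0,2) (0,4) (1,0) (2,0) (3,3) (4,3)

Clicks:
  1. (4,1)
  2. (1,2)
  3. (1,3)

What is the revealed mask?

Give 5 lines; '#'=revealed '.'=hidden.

Click 1 (4,1) count=0: revealed 6 new [(3,0) (3,1) (3,2) (4,0) (4,1) (4,2)] -> total=6
Click 2 (1,2) count=2: revealed 1 new [(1,2)] -> total=7
Click 3 (1,3) count=2: revealed 1 new [(1,3)] -> total=8

Answer: .....
..##.
.....
###..
###..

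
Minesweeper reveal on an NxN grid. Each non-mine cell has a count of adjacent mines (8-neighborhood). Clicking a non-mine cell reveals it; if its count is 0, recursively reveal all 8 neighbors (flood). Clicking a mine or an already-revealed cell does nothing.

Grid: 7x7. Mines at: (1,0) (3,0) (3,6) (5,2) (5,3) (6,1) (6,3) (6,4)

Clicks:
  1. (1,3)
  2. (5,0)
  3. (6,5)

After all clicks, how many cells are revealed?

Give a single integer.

Answer: 30

Derivation:
Click 1 (1,3) count=0: revealed 28 new [(0,1) (0,2) (0,3) (0,4) (0,5) (0,6) (1,1) (1,2) (1,3) (1,4) (1,5) (1,6) (2,1) (2,2) (2,3) (2,4) (2,5) (2,6) (3,1) (3,2) (3,3) (3,4) (3,5) (4,1) (4,2) (4,3) (4,4) (4,5)] -> total=28
Click 2 (5,0) count=1: revealed 1 new [(5,0)] -> total=29
Click 3 (6,5) count=1: revealed 1 new [(6,5)] -> total=30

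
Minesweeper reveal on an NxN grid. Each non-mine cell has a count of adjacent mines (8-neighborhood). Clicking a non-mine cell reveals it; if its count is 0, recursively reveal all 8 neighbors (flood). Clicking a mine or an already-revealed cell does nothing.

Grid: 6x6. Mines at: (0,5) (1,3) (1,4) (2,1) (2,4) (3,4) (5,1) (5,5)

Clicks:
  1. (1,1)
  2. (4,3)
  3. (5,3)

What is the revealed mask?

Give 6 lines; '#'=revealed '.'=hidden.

Answer: ......
.#....
......
......
..###.
..###.

Derivation:
Click 1 (1,1) count=1: revealed 1 new [(1,1)] -> total=1
Click 2 (4,3) count=1: revealed 1 new [(4,3)] -> total=2
Click 3 (5,3) count=0: revealed 5 new [(4,2) (4,4) (5,2) (5,3) (5,4)] -> total=7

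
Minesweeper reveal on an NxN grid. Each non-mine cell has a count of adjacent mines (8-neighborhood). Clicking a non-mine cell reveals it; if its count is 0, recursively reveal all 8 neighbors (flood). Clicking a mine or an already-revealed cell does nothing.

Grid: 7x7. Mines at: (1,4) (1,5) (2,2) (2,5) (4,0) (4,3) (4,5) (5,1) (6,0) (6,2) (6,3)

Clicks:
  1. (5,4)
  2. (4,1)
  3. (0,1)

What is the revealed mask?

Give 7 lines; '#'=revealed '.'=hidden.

Click 1 (5,4) count=3: revealed 1 new [(5,4)] -> total=1
Click 2 (4,1) count=2: revealed 1 new [(4,1)] -> total=2
Click 3 (0,1) count=0: revealed 12 new [(0,0) (0,1) (0,2) (0,3) (1,0) (1,1) (1,2) (1,3) (2,0) (2,1) (3,0) (3,1)] -> total=14

Answer: ####...
####...
##.....
##.....
.#.....
....#..
.......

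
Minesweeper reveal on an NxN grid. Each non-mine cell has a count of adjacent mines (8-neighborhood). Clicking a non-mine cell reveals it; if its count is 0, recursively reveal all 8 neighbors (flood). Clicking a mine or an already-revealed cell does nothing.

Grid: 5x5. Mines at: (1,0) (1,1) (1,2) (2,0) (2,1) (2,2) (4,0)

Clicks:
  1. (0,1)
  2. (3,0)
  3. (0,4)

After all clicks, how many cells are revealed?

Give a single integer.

Click 1 (0,1) count=3: revealed 1 new [(0,1)] -> total=1
Click 2 (3,0) count=3: revealed 1 new [(3,0)] -> total=2
Click 3 (0,4) count=0: revealed 14 new [(0,3) (0,4) (1,3) (1,4) (2,3) (2,4) (3,1) (3,2) (3,3) (3,4) (4,1) (4,2) (4,3) (4,4)] -> total=16

Answer: 16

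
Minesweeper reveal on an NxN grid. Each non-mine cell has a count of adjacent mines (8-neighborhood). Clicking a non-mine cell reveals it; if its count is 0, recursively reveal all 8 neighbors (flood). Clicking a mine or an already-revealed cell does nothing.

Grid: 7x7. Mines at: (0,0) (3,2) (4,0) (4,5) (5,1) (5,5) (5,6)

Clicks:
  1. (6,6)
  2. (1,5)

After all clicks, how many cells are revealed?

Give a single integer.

Click 1 (6,6) count=2: revealed 1 new [(6,6)] -> total=1
Click 2 (1,5) count=0: revealed 22 new [(0,1) (0,2) (0,3) (0,4) (0,5) (0,6) (1,1) (1,2) (1,3) (1,4) (1,5) (1,6) (2,1) (2,2) (2,3) (2,4) (2,5) (2,6) (3,3) (3,4) (3,5) (3,6)] -> total=23

Answer: 23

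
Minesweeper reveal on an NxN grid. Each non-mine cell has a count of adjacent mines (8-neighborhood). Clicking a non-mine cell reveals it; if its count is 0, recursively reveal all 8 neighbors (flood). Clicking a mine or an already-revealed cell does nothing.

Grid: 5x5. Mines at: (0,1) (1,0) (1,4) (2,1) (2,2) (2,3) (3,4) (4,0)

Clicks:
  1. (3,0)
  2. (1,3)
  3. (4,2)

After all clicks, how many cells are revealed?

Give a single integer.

Answer: 8

Derivation:
Click 1 (3,0) count=2: revealed 1 new [(3,0)] -> total=1
Click 2 (1,3) count=3: revealed 1 new [(1,3)] -> total=2
Click 3 (4,2) count=0: revealed 6 new [(3,1) (3,2) (3,3) (4,1) (4,2) (4,3)] -> total=8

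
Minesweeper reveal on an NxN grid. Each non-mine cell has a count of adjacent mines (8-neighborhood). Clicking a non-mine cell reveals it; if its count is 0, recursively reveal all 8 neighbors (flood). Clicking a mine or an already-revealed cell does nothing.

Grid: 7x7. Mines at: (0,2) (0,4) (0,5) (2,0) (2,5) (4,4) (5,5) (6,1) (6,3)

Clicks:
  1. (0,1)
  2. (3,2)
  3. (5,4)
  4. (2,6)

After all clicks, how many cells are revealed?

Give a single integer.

Click 1 (0,1) count=1: revealed 1 new [(0,1)] -> total=1
Click 2 (3,2) count=0: revealed 21 new [(1,1) (1,2) (1,3) (1,4) (2,1) (2,2) (2,3) (2,4) (3,0) (3,1) (3,2) (3,3) (3,4) (4,0) (4,1) (4,2) (4,3) (5,0) (5,1) (5,2) (5,3)] -> total=22
Click 3 (5,4) count=3: revealed 1 new [(5,4)] -> total=23
Click 4 (2,6) count=1: revealed 1 new [(2,6)] -> total=24

Answer: 24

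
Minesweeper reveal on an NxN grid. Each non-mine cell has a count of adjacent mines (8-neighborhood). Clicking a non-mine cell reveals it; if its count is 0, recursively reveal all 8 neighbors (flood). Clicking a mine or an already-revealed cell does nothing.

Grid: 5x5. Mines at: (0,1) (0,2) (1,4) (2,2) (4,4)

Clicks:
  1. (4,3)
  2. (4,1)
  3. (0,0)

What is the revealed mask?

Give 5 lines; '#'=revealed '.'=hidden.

Answer: #....
##...
##...
####.
####.

Derivation:
Click 1 (4,3) count=1: revealed 1 new [(4,3)] -> total=1
Click 2 (4,1) count=0: revealed 11 new [(1,0) (1,1) (2,0) (2,1) (3,0) (3,1) (3,2) (3,3) (4,0) (4,1) (4,2)] -> total=12
Click 3 (0,0) count=1: revealed 1 new [(0,0)] -> total=13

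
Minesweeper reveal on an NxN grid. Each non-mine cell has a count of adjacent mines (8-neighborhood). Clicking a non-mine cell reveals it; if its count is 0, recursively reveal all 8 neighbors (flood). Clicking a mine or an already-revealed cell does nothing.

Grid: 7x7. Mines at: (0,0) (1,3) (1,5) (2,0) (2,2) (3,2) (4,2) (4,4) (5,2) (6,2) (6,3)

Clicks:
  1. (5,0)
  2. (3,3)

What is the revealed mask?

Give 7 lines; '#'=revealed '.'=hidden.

Click 1 (5,0) count=0: revealed 8 new [(3,0) (3,1) (4,0) (4,1) (5,0) (5,1) (6,0) (6,1)] -> total=8
Click 2 (3,3) count=4: revealed 1 new [(3,3)] -> total=9

Answer: .......
.......
.......
##.#...
##.....
##.....
##.....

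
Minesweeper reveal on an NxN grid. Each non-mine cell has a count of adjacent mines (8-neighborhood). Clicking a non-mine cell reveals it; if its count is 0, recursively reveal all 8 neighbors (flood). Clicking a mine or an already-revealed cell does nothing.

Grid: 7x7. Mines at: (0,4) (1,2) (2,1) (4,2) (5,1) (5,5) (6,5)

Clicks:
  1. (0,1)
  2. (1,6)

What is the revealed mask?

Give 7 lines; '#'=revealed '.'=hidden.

Answer: .#...##
...####
...####
...####
...####
.......
.......

Derivation:
Click 1 (0,1) count=1: revealed 1 new [(0,1)] -> total=1
Click 2 (1,6) count=0: revealed 18 new [(0,5) (0,6) (1,3) (1,4) (1,5) (1,6) (2,3) (2,4) (2,5) (2,6) (3,3) (3,4) (3,5) (3,6) (4,3) (4,4) (4,5) (4,6)] -> total=19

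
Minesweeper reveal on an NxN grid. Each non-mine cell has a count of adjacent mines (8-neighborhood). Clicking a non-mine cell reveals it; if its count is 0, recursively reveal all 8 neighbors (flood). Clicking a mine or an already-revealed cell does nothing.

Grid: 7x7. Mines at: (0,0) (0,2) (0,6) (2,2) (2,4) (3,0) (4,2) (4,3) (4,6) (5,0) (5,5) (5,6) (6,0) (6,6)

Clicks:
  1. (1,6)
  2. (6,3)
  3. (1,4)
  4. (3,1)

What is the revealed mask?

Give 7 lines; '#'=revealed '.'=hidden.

Click 1 (1,6) count=1: revealed 1 new [(1,6)] -> total=1
Click 2 (6,3) count=0: revealed 8 new [(5,1) (5,2) (5,3) (5,4) (6,1) (6,2) (6,3) (6,4)] -> total=9
Click 3 (1,4) count=1: revealed 1 new [(1,4)] -> total=10
Click 4 (3,1) count=3: revealed 1 new [(3,1)] -> total=11

Answer: .......
....#.#
.......
.#.....
.......
.####..
.####..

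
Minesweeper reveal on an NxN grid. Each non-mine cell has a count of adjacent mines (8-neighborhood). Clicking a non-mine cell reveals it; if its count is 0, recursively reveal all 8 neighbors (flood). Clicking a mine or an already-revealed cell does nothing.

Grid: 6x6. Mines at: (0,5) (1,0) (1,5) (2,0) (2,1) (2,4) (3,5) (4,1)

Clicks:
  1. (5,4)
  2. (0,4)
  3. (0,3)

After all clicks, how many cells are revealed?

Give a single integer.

Click 1 (5,4) count=0: revealed 11 new [(3,2) (3,3) (3,4) (4,2) (4,3) (4,4) (4,5) (5,2) (5,3) (5,4) (5,5)] -> total=11
Click 2 (0,4) count=2: revealed 1 new [(0,4)] -> total=12
Click 3 (0,3) count=0: revealed 7 new [(0,1) (0,2) (0,3) (1,1) (1,2) (1,3) (1,4)] -> total=19

Answer: 19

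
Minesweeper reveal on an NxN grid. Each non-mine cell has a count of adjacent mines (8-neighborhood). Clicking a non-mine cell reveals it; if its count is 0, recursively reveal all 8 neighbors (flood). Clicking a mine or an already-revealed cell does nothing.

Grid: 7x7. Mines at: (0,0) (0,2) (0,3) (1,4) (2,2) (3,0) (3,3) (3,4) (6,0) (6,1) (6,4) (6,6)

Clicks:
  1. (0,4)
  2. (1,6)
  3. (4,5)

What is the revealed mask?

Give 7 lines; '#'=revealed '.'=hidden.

Answer: ....###
.....##
.....##
.....##
.....##
.....##
.......

Derivation:
Click 1 (0,4) count=2: revealed 1 new [(0,4)] -> total=1
Click 2 (1,6) count=0: revealed 12 new [(0,5) (0,6) (1,5) (1,6) (2,5) (2,6) (3,5) (3,6) (4,5) (4,6) (5,5) (5,6)] -> total=13
Click 3 (4,5) count=1: revealed 0 new [(none)] -> total=13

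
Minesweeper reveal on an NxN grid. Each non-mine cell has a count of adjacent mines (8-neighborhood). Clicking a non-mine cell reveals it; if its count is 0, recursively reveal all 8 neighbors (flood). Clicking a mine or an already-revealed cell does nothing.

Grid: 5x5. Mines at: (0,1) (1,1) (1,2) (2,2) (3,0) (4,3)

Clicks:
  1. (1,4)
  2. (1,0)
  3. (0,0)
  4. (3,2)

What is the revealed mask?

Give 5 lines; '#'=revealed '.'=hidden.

Answer: #..##
#..##
...##
..###
.....

Derivation:
Click 1 (1,4) count=0: revealed 8 new [(0,3) (0,4) (1,3) (1,4) (2,3) (2,4) (3,3) (3,4)] -> total=8
Click 2 (1,0) count=2: revealed 1 new [(1,0)] -> total=9
Click 3 (0,0) count=2: revealed 1 new [(0,0)] -> total=10
Click 4 (3,2) count=2: revealed 1 new [(3,2)] -> total=11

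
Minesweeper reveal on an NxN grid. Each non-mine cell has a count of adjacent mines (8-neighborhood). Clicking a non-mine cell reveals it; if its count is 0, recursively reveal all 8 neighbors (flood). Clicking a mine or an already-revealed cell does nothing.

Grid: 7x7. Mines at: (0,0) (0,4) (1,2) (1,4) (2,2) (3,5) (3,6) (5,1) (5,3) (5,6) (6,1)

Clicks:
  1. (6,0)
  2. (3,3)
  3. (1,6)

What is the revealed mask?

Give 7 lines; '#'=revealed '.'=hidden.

Click 1 (6,0) count=2: revealed 1 new [(6,0)] -> total=1
Click 2 (3,3) count=1: revealed 1 new [(3,3)] -> total=2
Click 3 (1,6) count=0: revealed 6 new [(0,5) (0,6) (1,5) (1,6) (2,5) (2,6)] -> total=8

Answer: .....##
.....##
.....##
...#...
.......
.......
#......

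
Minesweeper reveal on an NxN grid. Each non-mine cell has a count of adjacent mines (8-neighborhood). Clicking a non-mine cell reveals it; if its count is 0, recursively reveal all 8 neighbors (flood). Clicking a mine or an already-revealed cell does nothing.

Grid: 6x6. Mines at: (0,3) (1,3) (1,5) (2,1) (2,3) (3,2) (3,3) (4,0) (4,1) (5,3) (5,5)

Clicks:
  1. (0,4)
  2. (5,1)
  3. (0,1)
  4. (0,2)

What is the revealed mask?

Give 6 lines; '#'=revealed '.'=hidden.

Answer: ###.#.
###...
......
......
......
.#....

Derivation:
Click 1 (0,4) count=3: revealed 1 new [(0,4)] -> total=1
Click 2 (5,1) count=2: revealed 1 new [(5,1)] -> total=2
Click 3 (0,1) count=0: revealed 6 new [(0,0) (0,1) (0,2) (1,0) (1,1) (1,2)] -> total=8
Click 4 (0,2) count=2: revealed 0 new [(none)] -> total=8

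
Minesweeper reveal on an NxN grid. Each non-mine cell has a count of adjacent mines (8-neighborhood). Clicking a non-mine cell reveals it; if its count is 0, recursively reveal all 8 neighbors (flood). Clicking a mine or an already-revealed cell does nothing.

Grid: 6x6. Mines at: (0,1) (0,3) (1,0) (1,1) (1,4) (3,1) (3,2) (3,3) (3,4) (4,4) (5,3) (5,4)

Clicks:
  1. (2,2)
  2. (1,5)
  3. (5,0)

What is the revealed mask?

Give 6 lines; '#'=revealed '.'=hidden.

Answer: ......
.....#
..#...
......
###...
###...

Derivation:
Click 1 (2,2) count=4: revealed 1 new [(2,2)] -> total=1
Click 2 (1,5) count=1: revealed 1 new [(1,5)] -> total=2
Click 3 (5,0) count=0: revealed 6 new [(4,0) (4,1) (4,2) (5,0) (5,1) (5,2)] -> total=8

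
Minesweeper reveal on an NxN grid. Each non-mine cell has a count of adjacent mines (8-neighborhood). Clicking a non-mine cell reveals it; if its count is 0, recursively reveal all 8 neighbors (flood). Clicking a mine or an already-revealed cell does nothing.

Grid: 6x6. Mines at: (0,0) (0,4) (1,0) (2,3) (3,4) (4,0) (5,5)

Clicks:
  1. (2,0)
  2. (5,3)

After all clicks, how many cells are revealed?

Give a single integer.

Answer: 12

Derivation:
Click 1 (2,0) count=1: revealed 1 new [(2,0)] -> total=1
Click 2 (5,3) count=0: revealed 11 new [(3,1) (3,2) (3,3) (4,1) (4,2) (4,3) (4,4) (5,1) (5,2) (5,3) (5,4)] -> total=12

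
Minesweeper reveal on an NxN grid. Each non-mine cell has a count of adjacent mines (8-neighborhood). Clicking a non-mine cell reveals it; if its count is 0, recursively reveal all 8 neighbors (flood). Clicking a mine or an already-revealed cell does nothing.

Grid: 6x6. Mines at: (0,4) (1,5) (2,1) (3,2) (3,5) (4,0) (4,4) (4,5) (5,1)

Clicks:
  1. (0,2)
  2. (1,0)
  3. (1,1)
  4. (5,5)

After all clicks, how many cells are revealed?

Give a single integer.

Answer: 9

Derivation:
Click 1 (0,2) count=0: revealed 8 new [(0,0) (0,1) (0,2) (0,3) (1,0) (1,1) (1,2) (1,3)] -> total=8
Click 2 (1,0) count=1: revealed 0 new [(none)] -> total=8
Click 3 (1,1) count=1: revealed 0 new [(none)] -> total=8
Click 4 (5,5) count=2: revealed 1 new [(5,5)] -> total=9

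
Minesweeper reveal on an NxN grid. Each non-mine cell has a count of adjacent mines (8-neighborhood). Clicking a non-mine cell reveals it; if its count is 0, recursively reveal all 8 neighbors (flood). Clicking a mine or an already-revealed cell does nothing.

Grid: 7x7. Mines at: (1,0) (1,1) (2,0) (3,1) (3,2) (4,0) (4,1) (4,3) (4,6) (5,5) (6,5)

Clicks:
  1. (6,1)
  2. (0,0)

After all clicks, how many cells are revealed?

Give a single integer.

Answer: 11

Derivation:
Click 1 (6,1) count=0: revealed 10 new [(5,0) (5,1) (5,2) (5,3) (5,4) (6,0) (6,1) (6,2) (6,3) (6,4)] -> total=10
Click 2 (0,0) count=2: revealed 1 new [(0,0)] -> total=11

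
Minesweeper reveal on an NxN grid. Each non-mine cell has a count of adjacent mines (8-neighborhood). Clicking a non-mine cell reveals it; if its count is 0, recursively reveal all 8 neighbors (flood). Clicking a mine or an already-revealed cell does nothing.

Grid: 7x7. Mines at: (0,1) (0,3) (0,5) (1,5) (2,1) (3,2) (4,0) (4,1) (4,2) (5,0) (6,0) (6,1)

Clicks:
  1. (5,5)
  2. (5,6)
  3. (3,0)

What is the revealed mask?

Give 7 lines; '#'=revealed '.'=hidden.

Answer: .......
.......
...####
#..####
...####
..#####
..#####

Derivation:
Click 1 (5,5) count=0: revealed 22 new [(2,3) (2,4) (2,5) (2,6) (3,3) (3,4) (3,5) (3,6) (4,3) (4,4) (4,5) (4,6) (5,2) (5,3) (5,4) (5,5) (5,6) (6,2) (6,3) (6,4) (6,5) (6,6)] -> total=22
Click 2 (5,6) count=0: revealed 0 new [(none)] -> total=22
Click 3 (3,0) count=3: revealed 1 new [(3,0)] -> total=23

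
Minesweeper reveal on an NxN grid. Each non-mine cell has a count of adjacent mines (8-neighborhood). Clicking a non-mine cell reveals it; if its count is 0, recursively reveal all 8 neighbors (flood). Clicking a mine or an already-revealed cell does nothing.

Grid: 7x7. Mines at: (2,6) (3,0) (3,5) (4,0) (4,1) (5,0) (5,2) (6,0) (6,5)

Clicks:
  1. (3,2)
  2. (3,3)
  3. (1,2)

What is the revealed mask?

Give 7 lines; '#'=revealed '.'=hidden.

Answer: #######
#######
######.
.####..
..###..
.......
.......

Derivation:
Click 1 (3,2) count=1: revealed 1 new [(3,2)] -> total=1
Click 2 (3,3) count=0: revealed 26 new [(0,0) (0,1) (0,2) (0,3) (0,4) (0,5) (0,6) (1,0) (1,1) (1,2) (1,3) (1,4) (1,5) (1,6) (2,0) (2,1) (2,2) (2,3) (2,4) (2,5) (3,1) (3,3) (3,4) (4,2) (4,3) (4,4)] -> total=27
Click 3 (1,2) count=0: revealed 0 new [(none)] -> total=27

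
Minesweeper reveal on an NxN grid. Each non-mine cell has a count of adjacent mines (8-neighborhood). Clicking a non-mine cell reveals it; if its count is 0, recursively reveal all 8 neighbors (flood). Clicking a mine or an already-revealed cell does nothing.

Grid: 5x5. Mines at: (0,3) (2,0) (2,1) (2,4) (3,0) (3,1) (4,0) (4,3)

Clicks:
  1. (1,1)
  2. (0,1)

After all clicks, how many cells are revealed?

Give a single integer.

Click 1 (1,1) count=2: revealed 1 new [(1,1)] -> total=1
Click 2 (0,1) count=0: revealed 5 new [(0,0) (0,1) (0,2) (1,0) (1,2)] -> total=6

Answer: 6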